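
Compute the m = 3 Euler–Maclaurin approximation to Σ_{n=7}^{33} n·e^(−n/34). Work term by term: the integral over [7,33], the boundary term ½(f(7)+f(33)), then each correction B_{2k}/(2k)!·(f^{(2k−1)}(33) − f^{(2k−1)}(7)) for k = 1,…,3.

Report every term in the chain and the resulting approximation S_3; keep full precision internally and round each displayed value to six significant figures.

S_3 ≈ 280.620

∫_7^33 x·e^(−x/34) dx evaluates to 271.573.
Boundary: ½(f(7) + f(33)) = ½(5.69750 + 12.5024) = 9.09994.
So far: 280.673.
Correction k=1: B_{2}/2! · (f^{(1)}(33) − f^{(1)}(7)) = 1/12 · (0.0111429 − 0.646355) = -0.0529344.
Partial sum through k=1: 280.620.
Correction k=2: B_{4}/4! · (f^{(3)}(33) − f^{(3)}(7)) = −1/720 · (0.000665107 − 0.00196731) = 1.80862e-06.
Partial sum through k=2: 280.620.
Correction k=3: B_{6}/6! · (f^{(5)}(33) − f^{(5)}(7)) = 1/30240 · (1.14236e-06 − 2.91998e-06) = -5.87835e-11.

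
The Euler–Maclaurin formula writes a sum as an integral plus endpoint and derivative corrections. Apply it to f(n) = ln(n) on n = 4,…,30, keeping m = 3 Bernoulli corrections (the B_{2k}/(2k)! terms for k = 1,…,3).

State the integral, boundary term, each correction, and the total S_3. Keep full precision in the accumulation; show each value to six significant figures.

The integral term ∫_4^30 ln(x) dx = 70.4907.
Endpoint term: (f(4) + f(30))/2 = (1.38629 + 3.40120)/2 = 2.39375.
So far: 72.8845.
Order-1 term: 1/12 · (0.0333333 − 0.250000) = -0.0180556.
After k=1: 72.8664.
Order-2 term: −1/720 · (7.40741e-05 − 0.0312500) = 4.32999e-05.
After k=2: 72.8665.
Order-3 term: 1/30240 · (9.87654e-07 − 0.0234375) = -7.75017e-07.

S_3 ≈ 72.8665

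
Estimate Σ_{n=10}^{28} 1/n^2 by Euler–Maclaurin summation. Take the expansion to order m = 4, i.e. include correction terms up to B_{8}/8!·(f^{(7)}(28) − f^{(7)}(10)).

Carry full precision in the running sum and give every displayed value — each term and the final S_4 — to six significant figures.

The integral term ∫_10^28 1/x^2 dx = 0.0642857.
Boundary: ½(f(10) + f(28)) = ½(0.0100000 + 0.00127551) = 0.00563776.
So far: 0.0699235.
Correction k=1: B_{2}/2! · (f^{(1)}(28) − f^{(1)}(10)) = 1/12 · (-9.11079e-05 − (-0.00200000)) = 0.000159074.
Partial sum through k=1: 0.0700825.
Correction k=2: B_{4}/4! · (f^{(3)}(28) − f^{(3)}(10)) = −1/720 · (-1.39451e-06 − (-0.000240000)) = -3.31397e-07.
Partial sum through k=2: 0.0700822.
Correction k=3: B_{6}/6! · (f^{(5)}(28) − f^{(5)}(10)) = 1/30240 · (-5.33613e-08 − (-7.20000e-05)) = 2.37919e-09.
Partial sum through k=3: 0.0700822.
Correction k=4: B_{8}/8! · (f^{(7)}(28) − f^{(7)}(10)) = −1/1209600 · (-3.81152e-09 − (-4.03200e-05)) = -3.33302e-11.

S_4 ≈ 0.0700822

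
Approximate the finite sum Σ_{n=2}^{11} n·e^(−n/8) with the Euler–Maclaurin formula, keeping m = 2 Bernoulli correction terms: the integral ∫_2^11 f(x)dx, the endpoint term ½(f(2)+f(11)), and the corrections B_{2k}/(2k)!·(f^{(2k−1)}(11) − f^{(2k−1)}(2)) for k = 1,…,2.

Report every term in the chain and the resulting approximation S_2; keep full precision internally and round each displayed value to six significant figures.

S_2 ≈ 25.9853

∫_2^11 x·e^(−x/8) dx evaluates to 23.8724.
½[f(2) + f(11)] = ½[1.55760 + 2.78124] = 2.16942.
Running total after boundary: 26.0419.
Order-1 term: 1/12 · (-0.0948148 − 0.584101) = -0.0565763.
Running total after k=1: 25.9853.
Order-2 term: −1/720 · (0.00641976 − 0.0334641) = 3.75616e-05.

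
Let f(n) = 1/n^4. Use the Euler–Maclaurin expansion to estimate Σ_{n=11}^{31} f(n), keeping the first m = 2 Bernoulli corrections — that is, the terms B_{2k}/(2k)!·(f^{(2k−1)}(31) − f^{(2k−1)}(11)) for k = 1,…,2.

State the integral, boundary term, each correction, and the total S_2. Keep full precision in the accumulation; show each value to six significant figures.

S_2 ≈ 0.000275991

∫_11^31 1/x^4 dx evaluates to 0.000239249.
Boundary: ½(f(11) + f(31)) = ½(6.83013e-05 + 1.08281e-06) = 3.46921e-05.
Running total after boundary: 0.000273941.
k=1: B_{2}/(2)! × [f^{(1)}(31) − f^{(1)}(11)] = 1/12 × (-1.39718e-07 − (-2.48369e-05)) = 2.05809e-06.
After k=1: 0.000275999.
k=2: B_{4}/(4)! × [f^{(3)}(31) − f^{(3)}(11)] = −1/720 × (-4.36164e-09 − (-6.15790e-06)) = -8.54658e-09.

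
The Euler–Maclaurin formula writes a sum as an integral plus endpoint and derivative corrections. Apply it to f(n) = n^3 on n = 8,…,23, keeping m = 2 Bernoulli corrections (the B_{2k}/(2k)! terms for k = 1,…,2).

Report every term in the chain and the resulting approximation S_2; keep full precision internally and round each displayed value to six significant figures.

S_2 ≈ 75392.0

The integral term ∫_8^23 x^3 dx = 68936.2.
Endpoint term: (f(8) + f(23))/2 = (512.000 + 12167.0)/2 = 6339.50.
Integral + boundary = 75275.8.
Order-1 term: 1/12 · (1587.00 − 192.000) = 116.250.
Partial sum through k=1: 75392.0.
Order-2 term: −1/720 · (6.00000 − 6.00000) = 0.00000.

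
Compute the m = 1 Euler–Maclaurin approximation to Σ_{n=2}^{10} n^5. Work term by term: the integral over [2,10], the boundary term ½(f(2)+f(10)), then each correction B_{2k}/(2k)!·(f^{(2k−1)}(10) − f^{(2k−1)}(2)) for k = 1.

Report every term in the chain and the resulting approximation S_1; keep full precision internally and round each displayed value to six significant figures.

S_1 ≈ 220832

The integral term ∫_2^10 x^5 dx = 166656.
½[f(2) + f(10)] = ½[32.0000 + 100000] = 50016.0.
Integral + boundary = 216672.
Order-1 term: 1/12 · (50000.0 − 80.0000) = 4160.00.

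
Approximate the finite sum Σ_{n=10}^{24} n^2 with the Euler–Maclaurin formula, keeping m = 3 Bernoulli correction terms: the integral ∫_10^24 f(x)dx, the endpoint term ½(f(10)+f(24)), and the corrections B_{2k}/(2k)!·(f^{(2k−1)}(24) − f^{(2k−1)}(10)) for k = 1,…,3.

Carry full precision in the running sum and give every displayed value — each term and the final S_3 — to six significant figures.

S_3 ≈ 4615.00

∫_10^24 x^2 dx evaluates to 4274.67.
Endpoint term: (f(10) + f(24))/2 = (100.000 + 576.000)/2 = 338.000.
Integral + boundary = 4612.67.
Order-1 term: 1/12 · (48.0000 − 20.0000) = 2.33333.
Running total after k=1: 4615.00.
Order-2 term: −1/720 · (0.00000 − 0.00000) = 0.00000.
Running total after k=2: 4615.00.
Order-3 term: 1/30240 · (0.00000 − 0.00000) = 0.00000.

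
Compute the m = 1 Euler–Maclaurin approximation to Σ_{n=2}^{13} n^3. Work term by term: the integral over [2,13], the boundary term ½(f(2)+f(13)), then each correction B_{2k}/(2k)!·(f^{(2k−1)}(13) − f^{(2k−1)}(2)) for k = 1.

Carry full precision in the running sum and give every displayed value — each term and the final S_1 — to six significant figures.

S_1 ≈ 8280.00

Integral: ∫_2^13 x^3 dx = 7136.25.
Boundary: ½(f(2) + f(13)) = ½(8.00000 + 2197.00) = 1102.50.
Running total after boundary: 8238.75.
Correction k=1: B_{2}/2! · (f^{(1)}(13) − f^{(1)}(2)) = 1/12 · (507.000 − 12.0000) = 41.2500.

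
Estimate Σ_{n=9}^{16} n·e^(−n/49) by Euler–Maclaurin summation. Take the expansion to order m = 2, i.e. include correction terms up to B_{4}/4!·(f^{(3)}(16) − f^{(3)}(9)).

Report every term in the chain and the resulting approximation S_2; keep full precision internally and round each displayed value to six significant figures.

∫_9^16 x·e^(−x/49) dx evaluates to 67.4037.
½[f(9) + f(16)] = ½[7.48987 + 11.5428] = 9.51631.
So far: 76.9200.
Order-1 term: 1/12 · (0.485856 − 0.679353) = -0.0161248.
Partial sum through k=1: 76.9039.
Order-2 term: −1/720 · (0.000803290 − 0.000976163) = 2.40101e-07.

S_2 ≈ 76.9039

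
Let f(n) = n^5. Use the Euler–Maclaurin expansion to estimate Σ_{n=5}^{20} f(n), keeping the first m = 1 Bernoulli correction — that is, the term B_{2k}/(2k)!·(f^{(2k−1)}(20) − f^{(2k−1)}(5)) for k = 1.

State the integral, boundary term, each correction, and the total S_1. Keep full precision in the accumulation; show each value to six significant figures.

S_1 ≈ 1.23320e+07

Integral: ∫_5^20 x^5 dx = 1.06641e+07.
Boundary: ½(f(5) + f(20)) = ½(3125.00 + 3.20000e+06) = 1.60156e+06.
So far: 1.22656e+07.
k=1: B_{2}/(2)! × [f^{(1)}(20) − f^{(1)}(5)] = 1/12 × (800000 − 3125.00) = 66406.2.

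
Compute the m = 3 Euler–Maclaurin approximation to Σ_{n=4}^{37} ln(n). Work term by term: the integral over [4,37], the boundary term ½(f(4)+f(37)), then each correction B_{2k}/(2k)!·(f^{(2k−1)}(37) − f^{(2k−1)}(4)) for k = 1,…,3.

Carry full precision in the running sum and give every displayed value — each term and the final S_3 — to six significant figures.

The integral term ∫_4^37 ln(x) dx = 95.0588.
Boundary: ½(f(4) + f(37)) = ½(1.38629 + 3.61092) = 2.49861.
Running total after boundary: 97.5574.
Correction k=1: B_{2}/2! · (f^{(1)}(37) − f^{(1)}(4)) = 1/12 · (0.0270270 − 0.250000) = -0.0185811.
After k=1: 97.5388.
Correction k=2: B_{4}/4! · (f^{(3)}(37) − f^{(3)}(4)) = −1/720 · (3.94843e-05 − 0.0312500) = 4.33479e-05.
After k=2: 97.5389.
Correction k=3: B_{6}/6! · (f^{(5)}(37) − f^{(5)}(4)) = 1/30240 · (3.46101e-07 − 0.0234375) = -7.75038e-07.

S_3 ≈ 97.5389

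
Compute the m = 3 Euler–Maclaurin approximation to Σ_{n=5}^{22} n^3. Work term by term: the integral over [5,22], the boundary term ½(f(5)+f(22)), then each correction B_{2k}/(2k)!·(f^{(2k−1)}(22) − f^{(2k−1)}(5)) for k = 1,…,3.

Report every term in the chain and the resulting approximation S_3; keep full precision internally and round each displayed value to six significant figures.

Integral: ∫_5^22 x^3 dx = 58407.8.
Boundary: ½(f(5) + f(22)) = ½(125.000 + 10648.0) = 5386.50.
Integral + boundary = 63794.2.
k=1: B_{2}/(2)! × [f^{(1)}(22) − f^{(1)}(5)] = 1/12 × (1452.00 − 75.0000) = 114.750.
Running total after k=1: 63909.0.
k=2: B_{4}/(4)! × [f^{(3)}(22) − f^{(3)}(5)] = −1/720 × (6.00000 − 6.00000) = 0.00000.
Running total after k=2: 63909.0.
k=3: B_{6}/(6)! × [f^{(5)}(22) − f^{(5)}(5)] = 1/30240 × (0.00000 − 0.00000) = 0.00000.

S_3 ≈ 63909.0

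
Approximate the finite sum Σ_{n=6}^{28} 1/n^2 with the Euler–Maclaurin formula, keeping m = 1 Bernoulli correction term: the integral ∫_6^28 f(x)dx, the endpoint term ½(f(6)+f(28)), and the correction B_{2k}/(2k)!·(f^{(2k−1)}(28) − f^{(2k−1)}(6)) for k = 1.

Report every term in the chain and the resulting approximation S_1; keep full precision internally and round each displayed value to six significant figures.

∫_6^28 1/x^2 dx evaluates to 0.130952.
Endpoint term: (f(6) + f(28))/2 = (0.0277778 + 0.00127551)/2 = 0.0145266.
Integral + boundary = 0.145479.
Correction k=1: B_{2}/2! · (f^{(1)}(28) − f^{(1)}(6)) = 1/12 · (-9.11079e-05 − (-0.00925926)) = 0.000764013.

S_1 ≈ 0.146243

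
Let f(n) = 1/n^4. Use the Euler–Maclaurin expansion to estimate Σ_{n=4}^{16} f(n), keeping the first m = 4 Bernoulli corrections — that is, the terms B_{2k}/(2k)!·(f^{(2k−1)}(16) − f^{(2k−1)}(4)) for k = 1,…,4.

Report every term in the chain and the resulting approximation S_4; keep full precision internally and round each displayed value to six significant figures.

S_4 ≈ 0.00740347

The integral term ∫_4^16 1/x^4 dx = 0.00512695.
½[f(4) + f(16)] = ½[0.00390625 + 1.52588e-05] = 0.00196075.
Running total after boundary: 0.00708771.
Order-1 term: 1/12 · (-3.81470e-06 − (-0.00390625)) = 0.000325203.
Running total after k=1: 0.00741291.
Order-2 term: −1/720 · (-4.47035e-07 − (-0.00732422)) = -1.01719e-05.
Running total after k=2: 0.00740274.
Order-3 term: 1/30240 · (-9.77889e-08 − (-0.0256348)) = 8.47707e-07.
Running total after k=3: 0.00740359.
Order-4 term: −1/1209600 · (-3.43789e-08 − (-0.144196)) = -1.19209e-07.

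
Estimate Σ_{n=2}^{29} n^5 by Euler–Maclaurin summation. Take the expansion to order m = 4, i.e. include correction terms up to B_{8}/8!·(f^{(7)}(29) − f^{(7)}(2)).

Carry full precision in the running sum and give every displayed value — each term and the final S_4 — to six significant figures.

S_4 ≈ 1.09687e+08

Integral: ∫_2^29 x^5 dx = 9.91372e+07.
Boundary: ½(f(2) + f(29)) = ½(32.0000 + 2.05111e+07) = 1.02556e+07.
Running total after boundary: 1.09393e+08.
Correction k=1: B_{2}/2! · (f^{(1)}(29) − f^{(1)}(2)) = 1/12 · (3.53640e+06 − 80.0000) = 294694.
Running total after k=1: 1.09687e+08.
Correction k=2: B_{4}/4! · (f^{(3)}(29) − f^{(3)}(2)) = −1/720 · (50460.0 − 240.000) = -69.7500.
Running total after k=2: 1.09687e+08.
Correction k=3: B_{6}/6! · (f^{(5)}(29) − f^{(5)}(2)) = 1/30240 · (120.000 − 120.000) = 0.00000.
Running total after k=3: 1.09687e+08.
Correction k=4: B_{8}/8! · (f^{(7)}(29) − f^{(7)}(2)) = −1/1209600 · (0.00000 − 0.00000) = 0.00000.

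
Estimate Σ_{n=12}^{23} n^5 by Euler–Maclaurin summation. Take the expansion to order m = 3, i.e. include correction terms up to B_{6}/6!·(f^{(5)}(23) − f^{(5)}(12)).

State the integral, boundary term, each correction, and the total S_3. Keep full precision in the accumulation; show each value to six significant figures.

∫_12^23 x^5 dx evaluates to 2.41750e+07.
Boundary: ½(f(12) + f(23)) = ½(248832 + 6.43634e+06) = 3.34259e+06.
So far: 2.75176e+07.
Order-1 term: 1/12 · (1.39920e+06 − 103680) = 107960.
Running total after k=1: 2.76255e+07.
Order-2 term: −1/720 · (31740.0 − 8640.00) = -32.0833.
Running total after k=2: 2.76255e+07.
Order-3 term: 1/30240 · (120.000 − 120.000) = 0.00000.

S_3 ≈ 2.76255e+07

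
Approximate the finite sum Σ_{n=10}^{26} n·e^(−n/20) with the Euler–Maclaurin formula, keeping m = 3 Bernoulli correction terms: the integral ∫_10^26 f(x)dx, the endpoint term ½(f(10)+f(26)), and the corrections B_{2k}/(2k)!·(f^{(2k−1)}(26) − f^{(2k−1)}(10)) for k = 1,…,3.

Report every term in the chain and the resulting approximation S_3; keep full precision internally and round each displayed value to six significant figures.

The integral term ∫_10^26 x·e^(−x/20) dx = 113.189.
Boundary: ½(f(10) + f(26)) = ½(6.06531 + 7.08583) = 6.57557.
So far: 119.765.
Order-1 term: 1/12 · (-0.0817595 − 0.303265) = -0.0320854.
Partial sum through k=1: 119.733.
Order-2 term: −1/720 · (0.00115826 − 0.00379082) = 3.65633e-06.
Partial sum through k=2: 119.733.
Order-3 term: 1/30240 · (6.30230e-06 − 1.70587e-05) = -3.55700e-10.

S_3 ≈ 119.733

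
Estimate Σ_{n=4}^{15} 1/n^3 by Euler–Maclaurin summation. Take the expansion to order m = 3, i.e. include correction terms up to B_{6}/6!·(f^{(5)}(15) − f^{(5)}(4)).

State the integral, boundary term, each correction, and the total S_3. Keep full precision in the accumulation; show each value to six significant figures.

The integral term ∫_4^15 1/x^3 dx = 0.0290278.
Endpoint term: (f(4) + f(15))/2 = (0.0156250 + 0.000296296)/2 = 0.00796065.
Running total after boundary: 0.0369884.
Correction k=1: B_{2}/2! · (f^{(1)}(15) − f^{(1)}(4)) = 1/12 · (-5.92593e-05 − (-0.0117188)) = 0.000971624.
Partial sum through k=1: 0.0379601.
Correction k=2: B_{4}/4! · (f^{(3)}(15) − f^{(3)}(4)) = −1/720 · (-5.26749e-06 − (-0.0146484)) = -2.03377e-05.
Partial sum through k=2: 0.0379397.
Correction k=3: B_{6}/6! · (f^{(5)}(15) − f^{(5)}(4)) = 1/30240 · (-9.83265e-07 − (-0.0384521)) = 1.27153e-06.

S_3 ≈ 0.0379410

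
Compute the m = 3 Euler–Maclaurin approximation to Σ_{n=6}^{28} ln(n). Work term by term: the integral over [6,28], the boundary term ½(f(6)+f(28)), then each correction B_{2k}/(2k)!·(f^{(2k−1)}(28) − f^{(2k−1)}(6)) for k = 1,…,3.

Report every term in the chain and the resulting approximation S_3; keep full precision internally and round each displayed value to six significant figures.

∫_6^28 ln(x) dx evaluates to 60.5512.
Boundary: ½(f(6) + f(28)) = ½(1.79176 + 3.33220) = 2.56198.
Integral + boundary = 63.1132.
Correction k=1: B_{2}/2! · (f^{(1)}(28) − f^{(1)}(6)) = 1/12 · (0.0357143 − 0.166667) = -0.0109127.
After k=1: 63.1022.
Correction k=2: B_{4}/4! · (f^{(3)}(28) − f^{(3)}(6)) = −1/720 · (9.11079e-05 − 0.00925926) = 1.27335e-05.
After k=2: 63.1023.
Correction k=3: B_{6}/6! · (f^{(5)}(28) − f^{(5)}(6)) = 1/30240 · (1.39451e-06 − 0.00308642) = -1.02018e-07.

S_3 ≈ 63.1023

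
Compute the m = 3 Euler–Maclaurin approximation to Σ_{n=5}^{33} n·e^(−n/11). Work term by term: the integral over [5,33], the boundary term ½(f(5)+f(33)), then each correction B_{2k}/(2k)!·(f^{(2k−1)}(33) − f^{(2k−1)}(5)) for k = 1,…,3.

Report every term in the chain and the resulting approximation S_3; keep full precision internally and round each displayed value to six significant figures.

∫_5^33 x·e^(−x/11) dx evaluates to 87.6167.
Boundary: ½(f(5) + f(33)) = ½(3.17368 + 1.64297) = 2.40833.
Running total after boundary: 90.0250.
k=1: B_{2}/(2)! × [f^{(1)}(33) − f^{(1)}(5)] = 1/12 × (-0.0995741 − 0.346220) = -0.0371495.
Partial sum through k=1: 89.9878.
k=2: B_{4}/(4)! × [f^{(3)}(33) − f^{(3)}(5)] = −1/720 × (0.00000 − 0.0133528) = 1.85456e-05.
Partial sum through k=2: 89.9879.
k=3: B_{6}/(6)! × [f^{(5)}(33) − f^{(5)}(5)] = 1/30240 × (6.80105e-06 − 0.000197061) = -6.29165e-09.

S_3 ≈ 89.9879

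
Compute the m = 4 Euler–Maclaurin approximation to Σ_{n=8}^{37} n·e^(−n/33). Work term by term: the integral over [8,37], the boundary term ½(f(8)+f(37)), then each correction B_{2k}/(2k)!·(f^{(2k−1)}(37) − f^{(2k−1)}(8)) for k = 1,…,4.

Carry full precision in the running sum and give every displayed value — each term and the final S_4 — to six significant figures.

S_4 ≈ 318.052

The integral term ∫_8^37 x·e^(−x/33) dx = 308.937.
Boundary: ½(f(8) + f(37)) = ½(6.27779 + 12.0577) = 9.16776.
Running total after boundary: 318.105.
k=1: B_{2}/(2)! × [f^{(1)}(37) − f^{(1)}(8)] = 1/12 × (-0.0395012 − 0.594487) = -0.0528324.
Running total after k=1: 318.052.
k=2: B_{4}/(4)! × [f^{(3)}(37) − f^{(3)}(8)] = −1/720 × (0.000562230 − 0.00198708) = 1.97896e-06.
Running total after k=2: 318.052.
k=3: B_{6}/(6)! × [f^{(5)}(37) − f^{(5)}(8)] = 1/30240 × (1.06587e-06 − 3.14808e-06) = -6.88563e-11.
Running total after k=3: 318.052.
k=4: B_{8}/(8)! × [f^{(7)}(37) − f^{(7)}(8)] = −1/1209600 × (1.48343e-09 − 4.10605e-09) = 2.16817e-15.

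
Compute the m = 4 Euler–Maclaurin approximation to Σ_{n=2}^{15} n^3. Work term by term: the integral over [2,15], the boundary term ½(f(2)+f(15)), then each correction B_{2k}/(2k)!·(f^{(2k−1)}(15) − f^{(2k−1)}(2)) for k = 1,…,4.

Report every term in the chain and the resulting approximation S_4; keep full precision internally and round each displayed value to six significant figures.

S_4 ≈ 14399.0

Integral: ∫_2^15 x^3 dx = 12652.2.
Boundary: ½(f(2) + f(15)) = ½(8.00000 + 3375.00) = 1691.50.
Running total after boundary: 14343.8.
k=1: B_{2}/(2)! × [f^{(1)}(15) − f^{(1)}(2)] = 1/12 × (675.000 − 12.0000) = 55.2500.
Partial sum through k=1: 14399.0.
k=2: B_{4}/(4)! × [f^{(3)}(15) − f^{(3)}(2)] = −1/720 × (6.00000 − 6.00000) = 0.00000.
Partial sum through k=2: 14399.0.
k=3: B_{6}/(6)! × [f^{(5)}(15) − f^{(5)}(2)] = 1/30240 × (0.00000 − 0.00000) = 0.00000.
Partial sum through k=3: 14399.0.
k=4: B_{8}/(8)! × [f^{(7)}(15) − f^{(7)}(2)] = −1/1209600 × (0.00000 − 0.00000) = 0.00000.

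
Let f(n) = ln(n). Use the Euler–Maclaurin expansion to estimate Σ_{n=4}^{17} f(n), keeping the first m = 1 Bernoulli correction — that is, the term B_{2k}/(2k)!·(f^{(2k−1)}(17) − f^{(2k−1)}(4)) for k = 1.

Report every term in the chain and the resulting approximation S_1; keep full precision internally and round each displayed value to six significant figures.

Integral: ∫_4^17 ln(x) dx = 29.6194.
Boundary: ½(f(4) + f(17)) = ½(1.38629 + 2.83321) = 2.10975.
Running total after boundary: 31.7292.
k=1: B_{2}/(2)! × [f^{(1)}(17) − f^{(1)}(4)] = 1/12 × (0.0588235 − 0.250000) = -0.0159314.

S_1 ≈ 31.7133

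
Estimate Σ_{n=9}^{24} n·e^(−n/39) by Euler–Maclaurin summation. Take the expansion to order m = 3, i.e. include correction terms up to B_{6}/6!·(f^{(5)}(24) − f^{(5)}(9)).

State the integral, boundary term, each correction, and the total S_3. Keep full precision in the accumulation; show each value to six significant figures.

S_3 ≈ 168.404

The integral term ∫_9^24 x·e^(−x/39) dx = 158.379.
Endpoint term: (f(9) + f(24))/2 = (7.14530 + 12.9704)/2 = 10.0578.
Integral + boundary = 168.437.
Correction k=1: B_{2}/2! · (f^{(1)}(24) − f^{(1)}(9)) = 1/12 · (0.207859 − 0.610710) = -0.0335709.
Partial sum through k=1: 168.404.
Correction k=2: B_{4}/4! · (f^{(3)}(24) − f^{(3)}(9)) = −1/720 · (0.000847288 − 0.00144547) = 8.30804e-07.
Partial sum through k=2: 168.404.
Correction k=3: B_{6}/6! · (f^{(5)}(24) − f^{(5)}(9)) = 1/30240 · (1.02427e-06 − 1.63670e-06) = -2.02522e-11.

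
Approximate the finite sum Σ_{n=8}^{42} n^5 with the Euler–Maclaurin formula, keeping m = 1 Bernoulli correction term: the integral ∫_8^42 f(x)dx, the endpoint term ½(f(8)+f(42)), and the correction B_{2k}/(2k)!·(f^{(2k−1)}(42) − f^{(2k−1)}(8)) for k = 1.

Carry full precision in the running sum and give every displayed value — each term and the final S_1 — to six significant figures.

S_1 ≈ 9.81452e+08

∫_8^42 x^5 dx evaluates to 9.14795e+08.
Endpoint term: (f(8) + f(42))/2 = (32768.0 + 1.30691e+08)/2 = 6.53620e+07.
Running total after boundary: 9.80157e+08.
Order-1 term: 1/12 · (1.55585e+07 − 20480.0) = 1.29483e+06.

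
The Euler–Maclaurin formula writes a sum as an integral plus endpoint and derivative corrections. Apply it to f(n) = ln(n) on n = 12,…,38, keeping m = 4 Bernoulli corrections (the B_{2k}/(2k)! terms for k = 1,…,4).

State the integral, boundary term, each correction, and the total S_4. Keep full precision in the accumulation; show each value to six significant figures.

S_4 ≈ 85.4659

The integral term ∫_12^38 ln(x) dx = 82.4094.
Boundary: ½(f(12) + f(38)) = ½(2.48491 + 3.63759) = 3.06125.
Integral + boundary = 85.4706.
Correction k=1: B_{2}/2! · (f^{(1)}(38) − f^{(1)}(12)) = 1/12 · (0.0263158 − 0.0833333) = -0.00475146.
Running total after k=1: 85.4659.
Correction k=2: B_{4}/4! · (f^{(3)}(38) − f^{(3)}(12)) = −1/720 · (3.64485e-05 − 0.00115741) = 1.55689e-06.
Running total after k=2: 85.4659.
Correction k=3: B_{6}/6! · (f^{(5)}(38) − f^{(5)}(12)) = 1/30240 · (3.02896e-07 − 9.64506e-05) = -3.17949e-09.
Running total after k=3: 85.4659.
Correction k=4: B_{8}/8! · (f^{(7)}(38) − f^{(7)}(12)) = −1/1209600 · (6.29285e-09 − 2.00939e-05) = 1.66068e-11.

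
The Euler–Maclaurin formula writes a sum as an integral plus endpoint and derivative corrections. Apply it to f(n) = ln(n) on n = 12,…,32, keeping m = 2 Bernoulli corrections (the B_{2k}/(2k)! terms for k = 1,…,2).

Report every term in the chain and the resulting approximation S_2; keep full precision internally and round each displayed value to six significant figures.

Integral: ∫_12^32 ln(x) dx = 61.0847.
½[f(12) + f(32)] = ½[2.48491 + 3.46574] = 2.97532.
So far: 64.0600.
Order-1 term: 1/12 · (0.0312500 − 0.0833333) = -0.00434028.
Partial sum through k=1: 64.0557.
Order-2 term: −1/720 · (6.10352e-05 − 0.00115741) = 1.52274e-06.

S_2 ≈ 64.0557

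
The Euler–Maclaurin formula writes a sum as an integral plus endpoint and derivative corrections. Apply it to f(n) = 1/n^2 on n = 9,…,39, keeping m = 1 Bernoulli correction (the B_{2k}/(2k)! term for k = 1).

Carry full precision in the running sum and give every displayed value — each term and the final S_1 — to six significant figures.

S_1 ≈ 0.0921975

Integral: ∫_9^39 1/x^2 dx = 0.0854701.
½[f(9) + f(39)] = ½[0.0123457 + 0.000657462] = 0.00650157.
Integral + boundary = 0.0919717.
Order-1 term: 1/12 · (-3.37160e-05 − (-0.00274348)) = 0.000225814.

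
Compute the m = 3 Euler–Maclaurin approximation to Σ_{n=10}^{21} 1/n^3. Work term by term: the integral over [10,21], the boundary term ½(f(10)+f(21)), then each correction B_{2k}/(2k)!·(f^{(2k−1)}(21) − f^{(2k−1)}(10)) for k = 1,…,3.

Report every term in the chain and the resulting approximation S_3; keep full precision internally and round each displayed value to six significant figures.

S_3 ≈ 0.00444384

Integral: ∫_10^21 1/x^3 dx = 0.00386621.
Endpoint term: (f(10) + f(21))/2 = (0.00100000 + 0.000107980)/2 = 0.000553990.
Integral + boundary = 0.00442020.
Order-1 term: 1/12 · (-1.54257e-05 − (-0.000300000)) = 2.37145e-05.
After k=1: 0.00444392.
Order-2 term: −1/720 · (-6.99577e-07 − (-6.00000e-05)) = -8.23617e-08.
After k=2: 0.00444384.
Order-3 term: 1/30240 · (-6.66264e-08 − (-2.52000e-05)) = 8.31130e-10.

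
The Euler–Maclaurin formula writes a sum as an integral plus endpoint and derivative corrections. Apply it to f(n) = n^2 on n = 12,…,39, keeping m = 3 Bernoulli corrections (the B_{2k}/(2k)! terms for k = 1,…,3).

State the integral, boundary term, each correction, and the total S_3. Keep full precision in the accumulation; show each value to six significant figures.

Integral: ∫_12^39 x^2 dx = 19197.0.
Boundary: ½(f(12) + f(39)) = ½(144.000 + 1521.00) = 832.500.
Running total after boundary: 20029.5.
Order-1 term: 1/12 · (78.0000 − 24.0000) = 4.50000.
Running total after k=1: 20034.0.
Order-2 term: −1/720 · (0.00000 − 0.00000) = 0.00000.
Running total after k=2: 20034.0.
Order-3 term: 1/30240 · (0.00000 − 0.00000) = 0.00000.

S_3 ≈ 20034.0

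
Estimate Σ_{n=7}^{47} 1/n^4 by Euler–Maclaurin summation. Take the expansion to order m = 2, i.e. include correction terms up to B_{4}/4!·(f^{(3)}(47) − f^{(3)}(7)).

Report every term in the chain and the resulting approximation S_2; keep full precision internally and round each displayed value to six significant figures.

S_2 ≈ 0.00119658

Integral: ∫_7^47 1/x^4 dx = 0.000968607.
½[f(7) + f(47)] = ½[0.000416493 + 2.04931e-07] = 0.000208349.
Running total after boundary: 0.00117696.
Order-1 term: 1/12 · (-1.74410e-08 − (-0.000237996)) = 1.98316e-05.
Running total after k=1: 0.00119679.
Order-2 term: −1/720 · (-2.36862e-10 − (-0.000145712)) = -2.02377e-07.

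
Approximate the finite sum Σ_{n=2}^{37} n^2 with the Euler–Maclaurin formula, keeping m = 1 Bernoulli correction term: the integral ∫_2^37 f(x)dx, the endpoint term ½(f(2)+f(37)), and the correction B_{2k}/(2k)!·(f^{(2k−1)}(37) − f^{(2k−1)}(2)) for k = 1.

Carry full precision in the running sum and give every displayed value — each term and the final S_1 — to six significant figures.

∫_2^37 x^2 dx evaluates to 16881.7.
½[f(2) + f(37)] = ½[4.00000 + 1369.00] = 686.500.
So far: 17568.2.
k=1: B_{2}/(2)! × [f^{(1)}(37) − f^{(1)}(2)] = 1/12 × (74.0000 − 4.00000) = 5.83333.

S_1 ≈ 17574.0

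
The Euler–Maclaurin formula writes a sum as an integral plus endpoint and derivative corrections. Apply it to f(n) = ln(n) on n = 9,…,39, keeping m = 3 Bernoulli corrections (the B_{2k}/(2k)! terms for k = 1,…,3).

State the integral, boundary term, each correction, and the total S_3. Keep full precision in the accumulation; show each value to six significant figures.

S_3 ≈ 96.0272

The integral term ∫_9^39 ln(x) dx = 93.1039.
½[f(9) + f(39)] = ½[2.19722 + 3.66356] = 2.93039.
Integral + boundary = 96.0343.
Correction k=1: B_{2}/2! · (f^{(1)}(39) − f^{(1)}(9)) = 1/12 · (0.0256410 − 0.111111) = -0.00712251.
After k=1: 96.0272.
Correction k=2: B_{4}/4! · (f^{(3)}(39) − f^{(3)}(9)) = −1/720 · (3.37160e-05 − 0.00274348) = 3.76357e-06.
After k=2: 96.0272.
Correction k=3: B_{6}/6! · (f^{(5)}(39) − f^{(5)}(9)) = 1/30240 · (2.66004e-07 − 0.000406442) = -1.34317e-08.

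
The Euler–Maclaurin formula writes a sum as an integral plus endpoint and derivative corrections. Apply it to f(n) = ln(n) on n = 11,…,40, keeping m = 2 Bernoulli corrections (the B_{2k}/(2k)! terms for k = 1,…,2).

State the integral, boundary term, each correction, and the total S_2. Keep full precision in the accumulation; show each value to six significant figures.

The integral term ∫_11^40 ln(x) dx = 92.1783.
Endpoint term: (f(11) + f(40))/2 = (2.39790 + 3.68888)/2 = 3.04339.
Integral + boundary = 95.2217.
k=1: B_{2}/(2)! × [f^{(1)}(40) − f^{(1)}(11)] = 1/12 × (0.0250000 − 0.0909091) = -0.00549242.
After k=1: 95.2162.
k=2: B_{4}/(4)! × [f^{(3)}(40) − f^{(3)}(11)] = −1/720 × (3.12500e-05 − 0.00150263) = 2.04358e-06.

S_2 ≈ 95.2162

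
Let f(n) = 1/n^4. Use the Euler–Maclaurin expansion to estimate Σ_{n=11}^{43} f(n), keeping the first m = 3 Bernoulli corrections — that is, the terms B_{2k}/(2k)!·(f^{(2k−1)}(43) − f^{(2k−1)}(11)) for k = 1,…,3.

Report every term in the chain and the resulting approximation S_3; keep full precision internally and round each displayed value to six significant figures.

S_3 ≈ 0.000282602

Integral: ∫_11^43 1/x^4 dx = 0.000246246.
½[f(11) + f(43)] = ½[6.83013e-05 + 2.92500e-07] = 3.42969e-05.
Integral + boundary = 0.000280543.
Order-1 term: 1/12 · (-2.72093e-08 − (-2.48369e-05)) = 2.06747e-06.
After k=1: 0.000282610.
Order-2 term: −1/720 · (-4.41471e-10 − (-6.15790e-06)) = -8.55202e-09.
After k=2: 0.000282602.
Order-3 term: 1/30240 · (-1.33707e-11 − (-2.84994e-06)) = 9.42435e-11.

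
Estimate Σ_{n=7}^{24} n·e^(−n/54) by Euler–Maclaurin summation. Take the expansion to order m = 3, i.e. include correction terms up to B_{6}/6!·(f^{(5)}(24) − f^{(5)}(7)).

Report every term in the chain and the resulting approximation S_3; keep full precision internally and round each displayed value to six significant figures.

S_3 ≈ 203.601

∫_7^24 x·e^(−x/54) dx evaluates to 192.866.
½[f(7) + f(24)] = ½[6.14894 + 15.3883] = 10.7686.
So far: 203.635.
Order-1 term: 1/12 · (0.356211 − 0.764551) = -0.0340283.
After k=1: 203.601.
Order-2 term: −1/720 · (0.000561925 − 0.000864675) = 4.20487e-07.
After k=2: 203.601.
Order-3 term: 1/30240 · (3.43516e-07 − 5.03141e-07) = -5.27861e-12.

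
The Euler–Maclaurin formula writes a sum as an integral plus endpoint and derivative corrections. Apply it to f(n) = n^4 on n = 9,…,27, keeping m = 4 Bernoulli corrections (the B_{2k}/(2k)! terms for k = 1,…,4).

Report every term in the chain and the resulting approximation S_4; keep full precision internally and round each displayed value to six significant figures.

S_4 ≈ 3.13329e+06

Integral: ∫_9^27 x^4 dx = 2.85797e+06.
Boundary: ½(f(9) + f(27)) = ½(6561.00 + 531441) = 269001.
Running total after boundary: 3.12697e+06.
Correction k=1: B_{2}/2! · (f^{(1)}(27) − f^{(1)}(9)) = 1/12 · (78732.0 − 2916.00) = 6318.00.
Partial sum through k=1: 3.13329e+06.
Correction k=2: B_{4}/4! · (f^{(3)}(27) − f^{(3)}(9)) = −1/720 · (648.000 − 216.000) = -0.600000.
Partial sum through k=2: 3.13329e+06.
Correction k=3: B_{6}/6! · (f^{(5)}(27) − f^{(5)}(9)) = 1/30240 · (0.00000 − 0.00000) = 0.00000.
Partial sum through k=3: 3.13329e+06.
Correction k=4: B_{8}/8! · (f^{(7)}(27) − f^{(7)}(9)) = −1/1209600 · (0.00000 − 0.00000) = 0.00000.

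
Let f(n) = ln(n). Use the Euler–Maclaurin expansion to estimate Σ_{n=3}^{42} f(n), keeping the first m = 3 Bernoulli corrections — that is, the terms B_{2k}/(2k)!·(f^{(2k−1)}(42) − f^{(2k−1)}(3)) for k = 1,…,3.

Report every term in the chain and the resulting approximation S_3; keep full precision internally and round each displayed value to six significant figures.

Integral: ∫_3^42 ln(x) dx = 114.686.
½[f(3) + f(42)] = ½[1.09861 + 3.73767] = 2.41814.
Running total after boundary: 117.104.
Correction k=1: B_{2}/2! · (f^{(1)}(42) − f^{(1)}(3)) = 1/12 · (0.0238095 − 0.333333) = -0.0257937.
After k=1: 117.079.
Correction k=2: B_{4}/4! · (f^{(3)}(42) − f^{(3)}(3)) = −1/720 · (2.69949e-05 − 0.0740741) = 0.000102843.
After k=2: 117.079.
Correction k=3: B_{6}/6! · (f^{(5)}(42) − f^{(5)}(3)) = 1/30240 · (1.83639e-07 − 0.0987654) = -3.26605e-06.

S_3 ≈ 117.079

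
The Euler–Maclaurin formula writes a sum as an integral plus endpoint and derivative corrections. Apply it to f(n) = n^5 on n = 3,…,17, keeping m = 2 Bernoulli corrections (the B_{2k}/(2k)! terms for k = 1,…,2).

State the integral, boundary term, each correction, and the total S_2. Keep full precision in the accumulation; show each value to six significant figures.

S_2 ≈ 4.76760e+06

Integral: ∫_3^17 x^5 dx = 4.02281e+06.
Endpoint term: (f(3) + f(17))/2 = (243.000 + 1.41986e+06)/2 = 710050.
Running total after boundary: 4.73286e+06.
k=1: B_{2}/(2)! × [f^{(1)}(17) − f^{(1)}(3)] = 1/12 × (417605 − 405.000) = 34766.7.
After k=1: 4.76762e+06.
k=2: B_{4}/(4)! × [f^{(3)}(17) − f^{(3)}(3)] = −1/720 × (17340.0 − 540.000) = -23.3333.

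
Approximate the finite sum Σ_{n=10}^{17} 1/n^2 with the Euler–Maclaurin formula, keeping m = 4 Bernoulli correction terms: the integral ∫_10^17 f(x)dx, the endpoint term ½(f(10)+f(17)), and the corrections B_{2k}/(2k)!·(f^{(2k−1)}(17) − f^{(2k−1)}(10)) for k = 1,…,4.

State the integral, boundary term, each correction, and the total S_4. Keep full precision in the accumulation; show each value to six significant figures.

Integral: ∫_10^17 1/x^2 dx = 0.0411765.
Boundary: ½(f(10) + f(17)) = ½(0.0100000 + 0.00346021) = 0.00673010.
Running total after boundary: 0.0479066.
k=1: B_{2}/(2)! × [f^{(1)}(17) − f^{(1)}(10)] = 1/12 × (-0.000407083 − (-0.00200000)) = 0.000132743.
After k=1: 0.0480393.
k=2: B_{4}/(4)! × [f^{(3)}(17) − f^{(3)}(10)] = −1/720 × (-1.69031e-05 − (-0.000240000)) = -3.09857e-07.
After k=2: 0.0480390.
k=3: B_{6}/(6)! × [f^{(5)}(17) − f^{(5)}(10)] = 1/30240 × (-1.75465e-06 − (-7.20000e-05)) = 2.32293e-09.
After k=3: 0.0480390.
k=4: B_{8}/(8)! × [f^{(7)}(17) − f^{(7)}(10)] = −1/1209600 × (-3.40001e-07 − (-4.03200e-05)) = -3.30522e-11.

S_4 ≈ 0.0480390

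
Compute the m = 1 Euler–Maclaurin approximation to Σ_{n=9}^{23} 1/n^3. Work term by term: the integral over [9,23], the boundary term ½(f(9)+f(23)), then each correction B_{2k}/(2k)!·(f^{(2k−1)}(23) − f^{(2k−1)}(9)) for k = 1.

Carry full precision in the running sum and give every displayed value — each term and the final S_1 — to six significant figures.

Integral: ∫_9^23 1/x^3 dx = 0.00522766.
½[f(9) + f(23)] = ½[0.00137174 + 8.21895e-05] = 0.000726966.
Integral + boundary = 0.00595463.
k=1: B_{2}/(2)! × [f^{(1)}(23) − f^{(1)}(9)] = 1/12 × (-1.07204e-05 − (-0.000457247)) = 3.72106e-05.

S_1 ≈ 0.00599184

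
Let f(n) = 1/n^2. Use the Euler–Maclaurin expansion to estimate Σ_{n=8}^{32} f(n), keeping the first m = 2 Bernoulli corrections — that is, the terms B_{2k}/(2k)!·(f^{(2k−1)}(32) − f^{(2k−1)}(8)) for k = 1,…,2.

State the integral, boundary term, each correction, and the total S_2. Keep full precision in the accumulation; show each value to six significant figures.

S_2 ≈ 0.102370

∫_8^32 1/x^2 dx evaluates to 0.0937500.
½[f(8) + f(32)] = ½[0.0156250 + 0.000976562] = 0.00830078.
Integral + boundary = 0.102051.
Order-1 term: 1/12 · (-6.10352e-05 − (-0.00390625)) = 0.000320435.
Running total after k=1: 0.102371.
Order-2 term: −1/720 · (-7.15256e-07 − (-0.000732422)) = -1.01626e-06.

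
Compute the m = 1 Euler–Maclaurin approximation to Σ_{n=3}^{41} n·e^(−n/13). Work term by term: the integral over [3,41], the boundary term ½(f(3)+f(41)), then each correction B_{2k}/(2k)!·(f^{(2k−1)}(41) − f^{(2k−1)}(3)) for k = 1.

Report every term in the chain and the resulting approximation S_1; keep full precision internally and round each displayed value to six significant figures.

S_1 ≈ 137.177

The integral term ∫_3^41 x·e^(−x/13) dx = 135.169.
½[f(3) + f(41)] = ½[2.38177 + 1.75019] = 2.06598.
Integral + boundary = 137.235.
Correction k=1: B_{2}/2! · (f^{(1)}(41) − f^{(1)}(3)) = 1/12 · (-0.0919426 − 0.610710) = -0.0585544.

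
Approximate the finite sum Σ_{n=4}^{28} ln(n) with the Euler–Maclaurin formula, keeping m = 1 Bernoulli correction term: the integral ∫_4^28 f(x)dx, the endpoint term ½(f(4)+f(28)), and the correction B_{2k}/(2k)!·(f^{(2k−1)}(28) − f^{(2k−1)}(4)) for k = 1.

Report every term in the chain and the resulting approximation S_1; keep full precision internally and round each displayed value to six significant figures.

S_1 ≈ 66.0979

Integral: ∫_4^28 ln(x) dx = 63.7565.
½[f(4) + f(28)] = ½[1.38629 + 3.33220] = 2.35925.
So far: 66.1158.
Order-1 term: 1/12 · (0.0357143 − 0.250000) = -0.0178571.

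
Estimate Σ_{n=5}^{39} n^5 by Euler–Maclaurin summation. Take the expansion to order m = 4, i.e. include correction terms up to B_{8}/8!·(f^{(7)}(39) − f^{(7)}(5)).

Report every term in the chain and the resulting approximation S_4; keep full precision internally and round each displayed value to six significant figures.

S_4 ≈ 6.32532e+08

Integral: ∫_5^39 x^5 dx = 5.86455e+08.
Boundary: ½(f(5) + f(39)) = ½(3125.00 + 9.02242e+07) = 4.51137e+07.
So far: 6.31568e+08.
Correction k=1: B_{2}/2! · (f^{(1)}(39) − f^{(1)}(5)) = 1/12 · (1.15672e+07 − 3125.00) = 963673.
Partial sum through k=1: 6.32532e+08.
Correction k=2: B_{4}/4! · (f^{(3)}(39) − f^{(3)}(5)) = −1/720 · (91260.0 − 1500.00) = -124.667.
Partial sum through k=2: 6.32532e+08.
Correction k=3: B_{6}/6! · (f^{(5)}(39) − f^{(5)}(5)) = 1/30240 · (120.000 − 120.000) = 0.00000.
Partial sum through k=3: 6.32532e+08.
Correction k=4: B_{8}/8! · (f^{(7)}(39) − f^{(7)}(5)) = −1/1209600 · (0.00000 − 0.00000) = 0.00000.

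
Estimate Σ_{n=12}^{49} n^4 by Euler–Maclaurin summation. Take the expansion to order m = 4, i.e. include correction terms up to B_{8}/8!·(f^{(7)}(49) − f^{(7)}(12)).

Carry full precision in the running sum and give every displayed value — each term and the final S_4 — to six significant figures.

∫_12^49 x^4 dx evaluates to 5.64453e+07.
Boundary: ½(f(12) + f(49)) = ½(20736.0 + 5.76480e+06) = 2.89277e+06.
So far: 5.93381e+07.
Correction k=1: B_{2}/2! · (f^{(1)}(49) − f^{(1)}(12)) = 1/12 · (470596 − 6912.00) = 38640.3.
Partial sum through k=1: 5.93767e+07.
Correction k=2: B_{4}/4! · (f^{(3)}(49) − f^{(3)}(12)) = −1/720 · (1176.00 − 288.000) = -1.23333.
Partial sum through k=2: 5.93767e+07.
Correction k=3: B_{6}/6! · (f^{(5)}(49) − f^{(5)}(12)) = 1/30240 · (0.00000 − 0.00000) = 0.00000.
Partial sum through k=3: 5.93767e+07.
Correction k=4: B_{8}/8! · (f^{(7)}(49) − f^{(7)}(12)) = −1/1209600 · (0.00000 − 0.00000) = 0.00000.

S_4 ≈ 5.93767e+07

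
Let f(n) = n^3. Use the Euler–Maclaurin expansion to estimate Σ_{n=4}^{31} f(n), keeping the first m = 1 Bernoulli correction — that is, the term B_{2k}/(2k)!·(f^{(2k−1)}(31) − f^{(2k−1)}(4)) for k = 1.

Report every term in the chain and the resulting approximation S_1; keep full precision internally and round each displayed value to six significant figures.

∫_4^31 x^3 dx evaluates to 230816.
½[f(4) + f(31)] = ½[64.0000 + 29791.0] = 14927.5.
So far: 245744.
Correction k=1: B_{2}/2! · (f^{(1)}(31) − f^{(1)}(4)) = 1/12 · (2883.00 − 48.0000) = 236.250.

S_1 ≈ 245980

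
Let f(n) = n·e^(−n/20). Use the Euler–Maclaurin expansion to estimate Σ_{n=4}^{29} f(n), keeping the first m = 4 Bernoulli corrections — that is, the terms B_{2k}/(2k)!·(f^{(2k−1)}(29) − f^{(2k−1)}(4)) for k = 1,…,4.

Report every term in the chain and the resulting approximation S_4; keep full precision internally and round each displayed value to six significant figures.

S_4 ≈ 168.087

Integral: ∫_4^29 x·e^(−x/20) dx = 163.112.
Boundary: ½(f(4) + f(29)) = ½(3.27492 + 6.80254) = 5.03873.
Integral + boundary = 168.151.
Correction k=1: B_{2}/2! · (f^{(1)}(29) − f^{(1)}(4)) = 1/12 · (-0.105557 − 0.654985) = -0.0633784.
Partial sum through k=1: 168.087.
Correction k=2: B_{4}/4! · (f^{(3)}(29) − f^{(3)}(4)) = −1/720 · (0.000908960 − 0.00573112) = 6.69744e-06.
Partial sum through k=2: 168.087.
Correction k=3: B_{6}/6! · (f^{(5)}(29) − f^{(5)}(4)) = 1/30240 · (5.20453e-06 − 2.45619e-05) = -6.40125e-10.
Partial sum through k=3: 168.087.
Correction k=4: B_{8}/8! · (f^{(7)}(29) − f^{(7)}(4)) = −1/1209600 · (2.03416e-08 − 8.69901e-08) = 5.50996e-14.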